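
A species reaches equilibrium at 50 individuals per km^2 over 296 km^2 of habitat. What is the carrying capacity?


K = 50 * 296 = 14800 individuals

14800 individuals


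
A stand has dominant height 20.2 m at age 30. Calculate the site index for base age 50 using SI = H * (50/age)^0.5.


50/30 = 1.66667
(1.66667)^0.5 = 1.29100
SI = 20.2 * 1.29100 = 26.0782 ≈ 26.1 m

26.1 m


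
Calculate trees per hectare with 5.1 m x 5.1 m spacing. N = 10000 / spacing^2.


N = 10000 / 5.1^2 = 10000 / 26.01 = 384.468 ≈ 384 trees/ha

384 trees/ha


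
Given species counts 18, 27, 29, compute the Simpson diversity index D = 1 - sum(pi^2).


Total N = 18 + 27 + 29 = 74
Per-species terms:
  p = 18/74 = 0.243243; p^2 = 0.243243^2 = 0.059167
  p = 27/74 = 0.364865; p^2 = 0.364865^2 = 0.133126
  p = 29/74 = 0.391892; p^2 = 0.391892^2 = 0.153579
sum(p^2) = 0.059167 + 0.133126 + 0.153579 = 0.345872
D = 1 - 0.345872 = 0.654128 ≈ 0.6541

0.6541


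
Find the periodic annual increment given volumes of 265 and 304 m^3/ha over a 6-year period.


PAI = (V2 - V1) / period = (304 - 265) / 6 = 39 / 6 = 6.50 m^3/ha/yr

6.50 m^3/ha/yr


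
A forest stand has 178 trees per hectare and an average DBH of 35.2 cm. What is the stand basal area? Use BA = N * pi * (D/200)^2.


(D/200)^2 = (35.2/200)^2 = 0.176^2 = 0.030976
Individual BA = 3.141593 * 0.030976 = 0.0973140 m^2
Stand BA = 178 * 0.0973140 = 17.3219 ≈ 17.32 m^2/ha

17.32 m^2/ha


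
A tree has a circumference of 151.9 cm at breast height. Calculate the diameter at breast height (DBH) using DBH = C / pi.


DBH = C / pi = 151.9 / 3.141593 = 48.3513 ≈ 48.35 cm

48.35 cm


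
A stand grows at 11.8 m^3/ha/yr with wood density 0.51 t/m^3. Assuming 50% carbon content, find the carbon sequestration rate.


C = 11.8 * 0.51 * 0.5 = 3.009 ≈ 3.01 t C/ha/yr

3.01 t C/ha/yr


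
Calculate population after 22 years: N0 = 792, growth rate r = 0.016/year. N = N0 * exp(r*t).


r*t = 0.016 * 22 = 0.352
exp(0.352) = 1.42191
N = 792 * 1.42191 = 1126.15 ≈ 1126

1126


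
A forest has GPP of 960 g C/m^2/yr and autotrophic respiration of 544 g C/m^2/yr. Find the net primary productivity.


NPP = GPP - Ra = 960 - 544 = 416 g C/m^2/yr

416 g C/m^2/yr


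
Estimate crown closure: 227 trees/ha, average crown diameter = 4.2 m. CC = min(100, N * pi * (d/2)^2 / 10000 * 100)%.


(d/2)^2 = (4.2/2)^2 = 2.1^2 = 4.41
Crown area = 3.141593 * 4.41 = 13.8544 m^2
N * area / 10000 * 100 = 227 * 13.8544 / 10000 * 100 = 31.4495
CC = min(100, 31.4495) = 31.4495 ≈ 31.4%

31.4%


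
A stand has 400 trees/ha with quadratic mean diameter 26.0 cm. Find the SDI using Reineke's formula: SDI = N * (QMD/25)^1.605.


QMD/25 = 26.0/25 = 1.04
(1.04)^1.605 = exp(1.605 * ln(1.04)) = exp(1.605 * 0.0392207) = exp(0.0629492) = 1.06497
SDI = 400 * 1.06497 = 425.988 ≈ 426

426


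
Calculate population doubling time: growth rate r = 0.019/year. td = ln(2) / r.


td = ln(2) / 0.019 = 0.693147 / 0.019 = 36.4814 ≈ 36.5 years

36.5 years


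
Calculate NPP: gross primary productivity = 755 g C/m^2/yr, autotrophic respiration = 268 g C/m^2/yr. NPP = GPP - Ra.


NPP = GPP - Ra = 755 - 268 = 487 g C/m^2/yr

487 g C/m^2/yr


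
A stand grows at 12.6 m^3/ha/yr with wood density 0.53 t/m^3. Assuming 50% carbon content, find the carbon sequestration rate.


C = 12.6 * 0.53 * 0.5 = 3.339 ≈ 3.34 t C/ha/yr

3.34 t C/ha/yr


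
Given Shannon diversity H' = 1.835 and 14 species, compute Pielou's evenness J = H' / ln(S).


ln(14) = 2.63906
J = H' / ln(S) = 1.835 / 2.63906 = 0.695323 ≈ 0.6953

0.6953


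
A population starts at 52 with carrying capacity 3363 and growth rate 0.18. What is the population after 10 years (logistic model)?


(K - N0)/N0 = (3363 - 52)/52 = 3311/52 = 63.6731
r*t = 0.18 * 10 = 1.8; exp(-1.8) = 0.165299
63.6731 * 0.165299 = 10.5251
1 + 10.5251 = 11.5251
N = 3363 / 11.5251 = 291.798 ≈ 292

292


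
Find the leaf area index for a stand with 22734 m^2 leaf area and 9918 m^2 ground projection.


LAI = 22734 / 9918 = 2.2922 ≈ 2.29

2.29


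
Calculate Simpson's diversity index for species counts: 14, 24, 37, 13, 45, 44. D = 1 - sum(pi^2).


Total N = 14 + 24 + 37 + 13 + 45 + 44 = 177
Per-species terms:
  p = 14/177 = 0.079096; p^2 = 0.079096^2 = 0.006256
  p = 24/177 = 0.135593; p^2 = 0.135593^2 = 0.018385
  p = 37/177 = 0.209040; p^2 = 0.209040^2 = 0.043698
  p = 13/177 = 0.073446; p^2 = 0.073446^2 = 0.005394
  p = 45/177 = 0.254237; p^2 = 0.254237^2 = 0.064636
  p = 44/177 = 0.248588; p^2 = 0.248588^2 = 0.061796
sum(p^2) = 0.006256 + 0.018385 + 0.043698 + 0.005394 + 0.064636 + 0.061796 = 0.200165
D = 1 - 0.200165 = 0.799835 ≈ 0.7998

0.7998


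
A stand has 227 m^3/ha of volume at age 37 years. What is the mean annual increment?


MAI = 227 / 37 = 6.1351 ≈ 6.14 m^3/ha/yr

6.14 m^3/ha/yr


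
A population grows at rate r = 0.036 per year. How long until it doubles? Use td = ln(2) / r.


td = ln(2) / 0.036 = 0.693147 / 0.036 = 19.2541 ≈ 19.3 years

19.3 years


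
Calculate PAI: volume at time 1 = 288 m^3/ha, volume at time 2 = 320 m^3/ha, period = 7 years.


PAI = (V2 - V1) / period = (320 - 288) / 7 = 32 / 7 = 4.5714 ≈ 4.57 m^3/ha/yr

4.57 m^3/ha/yr


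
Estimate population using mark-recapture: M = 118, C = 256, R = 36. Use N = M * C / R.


N = M * C / R = 118 * 256 / 36 = 30208 / 36 = 839.11 ≈ 839

839 individuals


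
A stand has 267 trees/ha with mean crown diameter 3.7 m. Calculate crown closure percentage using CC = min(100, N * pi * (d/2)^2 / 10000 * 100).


(d/2)^2 = (3.7/2)^2 = 1.85^2 = 3.4225
Crown area = 3.141593 * 3.4225 = 10.7521 m^2
N * area / 10000 * 100 = 267 * 10.7521 / 10000 * 100 = 28.7081
CC = min(100, 28.7081) = 28.7081 ≈ 28.7%

28.7%


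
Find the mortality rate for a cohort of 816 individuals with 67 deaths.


Mortality rate = 67 / 816 = 0.082108 ≈ 0.0821

0.0821


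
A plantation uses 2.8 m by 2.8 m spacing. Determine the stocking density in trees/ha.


N = 10000 / 2.8^2 = 10000 / 7.84 = 1275.51 ≈ 1276 trees/ha

1276 trees/ha


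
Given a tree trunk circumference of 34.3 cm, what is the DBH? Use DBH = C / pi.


DBH = C / pi = 34.3 / 3.141593 = 10.9180 ≈ 10.92 cm

10.92 cm


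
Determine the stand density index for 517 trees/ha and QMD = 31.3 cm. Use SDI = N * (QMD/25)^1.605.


QMD/25 = 31.3/25 = 1.252
(1.252)^1.605 = exp(1.605 * ln(1.252)) = exp(1.605 * 0.224742) = exp(0.360711) = 1.43435
SDI = 517 * 1.43435 = 741.559 ≈ 742

742


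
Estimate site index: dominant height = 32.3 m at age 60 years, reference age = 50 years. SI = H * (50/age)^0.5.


50/60 = 0.833333
(0.833333)^0.5 = 0.912871
SI = 32.3 * 0.912871 = 29.4857 ≈ 29.5 m

29.5 m


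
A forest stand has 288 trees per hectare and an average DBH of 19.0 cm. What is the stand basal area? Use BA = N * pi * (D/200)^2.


(D/200)^2 = (19.0/200)^2 = 0.095^2 = 0.009025
Individual BA = 3.141593 * 0.009025 = 0.0283529 m^2
Stand BA = 288 * 0.0283529 = 8.16564 ≈ 8.17 m^2/ha

8.17 m^2/ha


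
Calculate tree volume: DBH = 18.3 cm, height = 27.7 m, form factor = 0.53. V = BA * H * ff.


(D/200)^2 = (18.3/200)^2 = 0.0915^2 = 0.00837225
BA = 3.141593 * 0.00837225 = 0.0263022 m^2
V = 0.0263022 * 27.7 * 0.53 = 0.386143 ≈ 0.386 m^3

0.386 m^3


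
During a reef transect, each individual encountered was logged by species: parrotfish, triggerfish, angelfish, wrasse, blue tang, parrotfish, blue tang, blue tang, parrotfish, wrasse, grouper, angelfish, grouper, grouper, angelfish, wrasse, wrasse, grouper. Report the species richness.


Total individuals logged = 18
Distinct species (count of individuals): parrotfish (3), triggerfish (1), angelfish (3), wrasse (4), blue tang (3), grouper (4)
Species richness = number of distinct species = 6

6


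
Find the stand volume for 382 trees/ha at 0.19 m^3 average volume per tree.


V_stand = 382 * 0.19 = 72.58 ≈ 72.6 m^3/ha

72.6 m^3/ha


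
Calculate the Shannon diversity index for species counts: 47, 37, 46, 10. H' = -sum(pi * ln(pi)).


Total N = 47 + 37 + 46 + 10 = 140
Per-species terms:
  p = 47/140 = 0.335714; ln(p) = -1.091496; p*ln(p) = 0.335714 * (-1.091496) = -0.366430
  p = 37/140 = 0.264286; ln(p) = -1.330723; p*ln(p) = 0.264286 * (-1.330723) = -0.351691
  p = 46/140 = 0.328571; ln(p) = -1.113002; p*ln(p) = 0.328571 * (-1.113002) = -0.365700
  p = 10/140 = 0.071429; ln(p) = -2.639051; p*ln(p) = 0.071429 * (-2.639051) = -0.188505
sum(p*ln(p)) = (-0.366430) + (-0.351691) + (-0.365700) + (-0.188505) = -1.272326
H' = -(-1.272326) = 1.272326 ≈ 1.2723

1.2723


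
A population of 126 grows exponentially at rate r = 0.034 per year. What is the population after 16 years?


r*t = 0.034 * 16 = 0.544
exp(0.544) = 1.72288
N = 126 * 1.72288 = 217.083 ≈ 217

217


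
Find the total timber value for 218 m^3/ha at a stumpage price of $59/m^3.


Value = 218 * 59 = $12862/ha

$12862/ha


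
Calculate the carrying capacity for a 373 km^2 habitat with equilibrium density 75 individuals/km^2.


K = 75 * 373 = 27975 individuals

27975 individuals


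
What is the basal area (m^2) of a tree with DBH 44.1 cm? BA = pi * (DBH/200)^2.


D/200 = 44.1/200 = 0.2205 m
(D/200)^2 = 0.2205^2 = 0.04862025
BA = 3.141593 * 0.04862025 = 0.152745 ≈ 0.1527 m^2

0.1527 m^2


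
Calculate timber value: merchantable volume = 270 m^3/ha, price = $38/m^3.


Value = 270 * 38 = $10260/ha

$10260/ha


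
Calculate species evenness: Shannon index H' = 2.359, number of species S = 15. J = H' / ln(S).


ln(15) = 2.70805
J = H' / ln(S) = 2.359 / 2.70805 = 0.871107 ≈ 0.8711

0.8711


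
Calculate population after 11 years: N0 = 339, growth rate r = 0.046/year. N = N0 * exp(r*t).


r*t = 0.046 * 11 = 0.506
exp(0.506) = 1.65864
N = 339 * 1.65864 = 562.279 ≈ 562

562


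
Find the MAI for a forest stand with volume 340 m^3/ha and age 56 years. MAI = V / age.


MAI = 340 / 56 = 6.0714 ≈ 6.07 m^3/ha/yr

6.07 m^3/ha/yr


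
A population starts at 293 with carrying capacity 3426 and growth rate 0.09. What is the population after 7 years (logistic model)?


(K - N0)/N0 = (3426 - 293)/293 = 3133/293 = 10.6928
r*t = 0.09 * 7 = 0.63; exp(-0.63) = 0.532592
10.6928 * 0.532592 = 5.69490
1 + 5.69490 = 6.69490
N = 3426 / 6.69490 = 511.733 ≈ 512

512


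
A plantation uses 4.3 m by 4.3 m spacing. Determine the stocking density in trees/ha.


N = 10000 / 4.3^2 = 10000 / 18.49 = 540.833 ≈ 541 trees/ha

541 trees/ha


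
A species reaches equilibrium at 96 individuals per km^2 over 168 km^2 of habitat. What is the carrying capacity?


K = 96 * 168 = 16128 individuals

16128 individuals


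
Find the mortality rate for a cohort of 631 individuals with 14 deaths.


Mortality rate = 14 / 631 = 0.022187 ≈ 0.0222

0.0222


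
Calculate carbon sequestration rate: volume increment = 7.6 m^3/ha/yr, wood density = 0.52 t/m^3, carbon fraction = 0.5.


C = 7.6 * 0.52 * 0.5 = 1.976 ≈ 1.98 t C/ha/yr

1.98 t C/ha/yr


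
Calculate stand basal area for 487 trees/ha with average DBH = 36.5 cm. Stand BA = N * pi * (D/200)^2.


(D/200)^2 = (36.5/200)^2 = 0.1825^2 = 0.03330625
Individual BA = 3.141593 * 0.03330625 = 0.104635 m^2
Stand BA = 487 * 0.104635 = 50.9572 ≈ 50.96 m^2/ha

50.96 m^2/ha


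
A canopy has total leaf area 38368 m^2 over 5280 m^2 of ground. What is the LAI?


LAI = 38368 / 5280 = 7.2667 ≈ 7.27

7.27


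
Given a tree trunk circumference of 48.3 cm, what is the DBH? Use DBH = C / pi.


DBH = C / pi = 48.3 / 3.141593 = 15.3744 ≈ 15.37 cm

15.37 cm


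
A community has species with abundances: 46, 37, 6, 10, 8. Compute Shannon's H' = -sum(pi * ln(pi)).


Total N = 46 + 37 + 6 + 10 + 8 = 107
Per-species terms:
  p = 46/107 = 0.429907; ln(p) = -0.844186; p*ln(p) = 0.429907 * (-0.844186) = -0.362921
  p = 37/107 = 0.345794; ln(p) = -1.061912; p*ln(p) = 0.345794 * (-1.061912) = -0.367203
  p = 6/107 = 0.056075; ln(p) = -2.881065; p*ln(p) = 0.056075 * (-2.881065) = -0.161556
  p = 10/107 = 0.093458; ln(p) = -2.370243; p*ln(p) = 0.093458 * (-2.370243) = -0.221518
  p = 8/107 = 0.074766; ln(p) = -2.593392; p*ln(p) = 0.074766 * (-2.593392) = -0.193898
sum(p*ln(p)) = (-0.362921) + (-0.367203) + (-0.161556) + (-0.221518) + (-0.193898) = -1.307096
H' = -(-1.307096) = 1.307096 ≈ 1.3071

1.3071


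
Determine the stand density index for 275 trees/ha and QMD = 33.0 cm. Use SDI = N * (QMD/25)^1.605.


QMD/25 = 33.0/25 = 1.32
(1.32)^1.605 = exp(1.605 * ln(1.32)) = exp(1.605 * 0.277632) = exp(0.445599) = 1.56143
SDI = 275 * 1.56143 = 429.393 ≈ 429

429


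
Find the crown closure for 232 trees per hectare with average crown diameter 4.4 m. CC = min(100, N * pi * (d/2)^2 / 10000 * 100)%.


(d/2)^2 = (4.4/2)^2 = 2.2^2 = 4.84
Crown area = 3.141593 * 4.84 = 15.2053 m^2
N * area / 10000 * 100 = 232 * 15.2053 / 10000 * 100 = 35.2763
CC = min(100, 35.2763) = 35.2763 ≈ 35.3%

35.3%


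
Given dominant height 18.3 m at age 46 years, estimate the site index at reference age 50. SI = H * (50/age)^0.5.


50/46 = 1.08696
(1.08696)^0.5 = 1.04257
SI = 18.3 * 1.04257 = 19.0790 ≈ 19.1 m

19.1 m


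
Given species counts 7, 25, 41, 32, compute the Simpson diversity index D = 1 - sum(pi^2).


Total N = 7 + 25 + 41 + 32 = 105
Per-species terms:
  p = 7/105 = 0.066667; p^2 = 0.066667^2 = 0.004444
  p = 25/105 = 0.238095; p^2 = 0.238095^2 = 0.056689
  p = 41/105 = 0.390476; p^2 = 0.390476^2 = 0.152472
  p = 32/105 = 0.304762; p^2 = 0.304762^2 = 0.092880
sum(p^2) = 0.004444 + 0.056689 + 0.152472 + 0.092880 = 0.306485
D = 1 - 0.306485 = 0.693515 ≈ 0.6935

0.6935


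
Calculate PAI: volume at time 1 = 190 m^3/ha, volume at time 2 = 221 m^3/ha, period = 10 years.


PAI = (V2 - V1) / period = (221 - 190) / 10 = 31 / 10 = 3.10 m^3/ha/yr

3.10 m^3/ha/yr


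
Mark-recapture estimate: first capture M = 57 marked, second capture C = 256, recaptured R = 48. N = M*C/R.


N = M * C / R = 57 * 256 / 48 = 14592 / 48 = 304

304 individuals


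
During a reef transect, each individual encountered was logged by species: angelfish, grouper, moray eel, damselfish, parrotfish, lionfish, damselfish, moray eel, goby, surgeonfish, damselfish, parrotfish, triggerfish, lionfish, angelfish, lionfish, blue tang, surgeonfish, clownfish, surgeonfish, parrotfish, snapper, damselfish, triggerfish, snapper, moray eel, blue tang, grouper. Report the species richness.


Total individuals logged = 28
Distinct species (count of individuals): angelfish (2), grouper (2), moray eel (3), damselfish (4), parrotfish (3), lionfish (3), goby (1), surgeonfish (3), triggerfish (2), blue tang (2), clownfish (1), snapper (2)
Species richness = number of distinct species = 12

12


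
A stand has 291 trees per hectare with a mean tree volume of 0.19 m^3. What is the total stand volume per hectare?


V_stand = 291 * 0.19 = 55.29 ≈ 55.3 m^3/ha

55.3 m^3/ha


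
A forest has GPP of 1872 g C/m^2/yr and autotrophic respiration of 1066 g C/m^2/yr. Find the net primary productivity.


NPP = GPP - Ra = 1872 - 1066 = 806 g C/m^2/yr

806 g C/m^2/yr


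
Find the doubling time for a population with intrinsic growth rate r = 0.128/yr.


td = ln(2) / 0.128 = 0.693147 / 0.128 = 5.41521 ≈ 5.4 years

5.4 years


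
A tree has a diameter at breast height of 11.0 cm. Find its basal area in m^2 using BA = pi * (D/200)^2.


D/200 = 11.0/200 = 0.055 m
(D/200)^2 = 0.055^2 = 0.003025
BA = 3.141593 * 0.003025 = 0.00950332 ≈ 0.0095 m^2

0.0095 m^2


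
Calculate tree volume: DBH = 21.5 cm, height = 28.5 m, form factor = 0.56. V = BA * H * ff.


(D/200)^2 = (21.5/200)^2 = 0.1075^2 = 0.01155625
BA = 3.141593 * 0.01155625 = 0.0363050 m^2
V = 0.0363050 * 28.5 * 0.56 = 0.579428 ≈ 0.579 m^3

0.579 m^3


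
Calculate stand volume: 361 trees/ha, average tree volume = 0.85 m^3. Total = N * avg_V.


V_stand = 361 * 0.85 = 306.85 ≈ 306.9 m^3/ha

306.9 m^3/ha


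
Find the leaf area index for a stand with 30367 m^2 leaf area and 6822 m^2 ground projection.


LAI = 30367 / 6822 = 4.4513 ≈ 4.45

4.45


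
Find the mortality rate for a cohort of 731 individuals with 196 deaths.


Mortality rate = 196 / 731 = 0.268126 ≈ 0.2681

0.2681


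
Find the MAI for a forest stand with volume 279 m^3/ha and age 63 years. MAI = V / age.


MAI = 279 / 63 = 4.4286 ≈ 4.43 m^3/ha/yr

4.43 m^3/ha/yr


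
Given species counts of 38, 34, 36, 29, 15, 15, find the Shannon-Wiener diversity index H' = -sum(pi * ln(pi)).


Total N = 38 + 34 + 36 + 29 + 15 + 15 = 167
Per-species terms:
  p = 38/167 = 0.227545; ln(p) = -1.480407; p*ln(p) = 0.227545 * (-1.480407) = -0.336859
  p = 34/167 = 0.203593; ln(p) = -1.591632; p*ln(p) = 0.203593 * (-1.591632) = -0.324045
  p = 36/167 = 0.215569; ln(p) = -1.534474; p*ln(p) = 0.215569 * (-1.534474) = -0.330785
  p = 29/167 = 0.173653; ln(p) = -1.750696; p*ln(p) = 0.173653 * (-1.750696) = -0.304014
  p = 15/167 = 0.089820; ln(p) = -2.409948; p*ln(p) = 0.089820 * (-2.409948) = -0.216462
  p = 15/167 = 0.089820; ln(p) = -2.409948; p*ln(p) = 0.089820 * (-2.409948) = -0.216462
sum(p*ln(p)) = (-0.336859) + (-0.324045) + (-0.330785) + (-0.304014) + (-0.216462) + (-0.216462) = -1.728627
H' = -(-1.728627) = 1.728627 ≈ 1.7286

1.7286


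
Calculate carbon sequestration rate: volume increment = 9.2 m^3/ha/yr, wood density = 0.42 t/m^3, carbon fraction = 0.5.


C = 9.2 * 0.42 * 0.5 = 1.932 ≈ 1.93 t C/ha/yr

1.93 t C/ha/yr


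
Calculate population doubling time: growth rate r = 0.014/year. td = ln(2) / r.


td = ln(2) / 0.014 = 0.693147 / 0.014 = 49.5105 ≈ 49.5 years

49.5 years


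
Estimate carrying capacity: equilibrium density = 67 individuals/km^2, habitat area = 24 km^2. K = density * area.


K = 67 * 24 = 1608 individuals

1608 individuals


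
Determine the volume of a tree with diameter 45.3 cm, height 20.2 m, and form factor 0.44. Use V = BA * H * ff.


(D/200)^2 = (45.3/200)^2 = 0.2265^2 = 0.05130225
BA = 3.141593 * 0.05130225 = 0.161171 m^2
V = 0.161171 * 20.2 * 0.44 = 1.43249 ≈ 1.432 m^3

1.432 m^3


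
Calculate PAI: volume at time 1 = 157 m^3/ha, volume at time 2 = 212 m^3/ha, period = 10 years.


PAI = (V2 - V1) / period = (212 - 157) / 10 = 55 / 10 = 5.50 m^3/ha/yr

5.50 m^3/ha/yr


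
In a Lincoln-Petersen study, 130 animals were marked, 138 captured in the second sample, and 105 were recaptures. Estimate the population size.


N = M * C / R = 130 * 138 / 105 = 17940 / 105 = 170.86 ≈ 171

171 individuals


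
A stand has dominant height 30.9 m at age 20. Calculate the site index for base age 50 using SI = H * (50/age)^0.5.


50/20 = 2.50000
(2.50000)^0.5 = 1.58114
SI = 30.9 * 1.58114 = 48.8572 ≈ 48.9 m

48.9 m


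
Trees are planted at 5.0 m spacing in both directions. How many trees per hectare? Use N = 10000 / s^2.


N = 10000 / 5.0^2 = 10000 / 25 = 400.000 ≈ 400 trees/ha

400 trees/ha


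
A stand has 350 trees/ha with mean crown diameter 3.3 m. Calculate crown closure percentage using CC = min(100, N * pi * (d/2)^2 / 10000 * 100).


(d/2)^2 = (3.3/2)^2 = 1.65^2 = 2.7225
Crown area = 3.141593 * 2.7225 = 8.55299 m^2
N * area / 10000 * 100 = 350 * 8.55299 / 10000 * 100 = 29.9355
CC = min(100, 29.9355) = 29.9355 ≈ 29.9%

29.9%


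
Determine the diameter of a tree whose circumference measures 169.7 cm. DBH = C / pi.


DBH = C / pi = 169.7 / 3.141593 = 54.0172 ≈ 54.02 cm

54.02 cm


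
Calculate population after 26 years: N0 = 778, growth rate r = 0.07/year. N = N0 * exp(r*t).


r*t = 0.07 * 26 = 1.82
exp(1.82) = 6.17186
N = 778 * 6.17186 = 4801.71 ≈ 4802

4802


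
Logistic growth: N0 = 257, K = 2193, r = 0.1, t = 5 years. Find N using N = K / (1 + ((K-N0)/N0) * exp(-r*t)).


(K - N0)/N0 = (2193 - 257)/257 = 1936/257 = 7.53307
r*t = 0.1 * 5 = 0.5; exp(-0.5) = 0.606531
7.53307 * 0.606531 = 4.56904
1 + 4.56904 = 5.56904
N = 2193 / 5.56904 = 393.784 ≈ 394

394


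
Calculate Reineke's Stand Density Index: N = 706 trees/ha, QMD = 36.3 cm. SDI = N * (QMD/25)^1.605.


QMD/25 = 36.3/25 = 1.452
(1.452)^1.605 = exp(1.605 * ln(1.452)) = exp(1.605 * 0.372942) = exp(0.598572) = 1.81952
SDI = 706 * 1.81952 = 1284.58 ≈ 1285

1285


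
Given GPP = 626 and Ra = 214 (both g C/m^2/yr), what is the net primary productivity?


NPP = GPP - Ra = 626 - 214 = 412 g C/m^2/yr

412 g C/m^2/yr


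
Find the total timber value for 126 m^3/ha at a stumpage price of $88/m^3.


Value = 126 * 88 = $11088/ha

$11088/ha


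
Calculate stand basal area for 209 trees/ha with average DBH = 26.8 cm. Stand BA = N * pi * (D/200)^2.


(D/200)^2 = (26.8/200)^2 = 0.134^2 = 0.017956
Individual BA = 3.141593 * 0.017956 = 0.0564104 m^2
Stand BA = 209 * 0.0564104 = 11.7898 ≈ 11.79 m^2/ha

11.79 m^2/ha


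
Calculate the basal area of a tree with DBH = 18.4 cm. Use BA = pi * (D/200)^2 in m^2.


D/200 = 18.4/200 = 0.092 m
(D/200)^2 = 0.092^2 = 0.008464
BA = 3.141593 * 0.008464 = 0.0265904 ≈ 0.0266 m^2

0.0266 m^2


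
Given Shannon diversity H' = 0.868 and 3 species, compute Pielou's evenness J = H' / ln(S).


ln(3) = 1.09861
J = H' / ln(S) = 0.868 / 1.09861 = 0.790089 ≈ 0.7901

0.7901


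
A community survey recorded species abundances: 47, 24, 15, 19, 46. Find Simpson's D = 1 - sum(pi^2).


Total N = 47 + 24 + 15 + 19 + 46 = 151
Per-species terms:
  p = 47/151 = 0.311258; p^2 = 0.311258^2 = 0.096882
  p = 24/151 = 0.158940; p^2 = 0.158940^2 = 0.025262
  p = 15/151 = 0.099338; p^2 = 0.099338^2 = 0.009868
  p = 19/151 = 0.125828; p^2 = 0.125828^2 = 0.015833
  p = 46/151 = 0.304636; p^2 = 0.304636^2 = 0.092803
sum(p^2) = 0.096882 + 0.025262 + 0.009868 + 0.015833 + 0.092803 = 0.240648
D = 1 - 0.240648 = 0.759352 ≈ 0.7594

0.7594


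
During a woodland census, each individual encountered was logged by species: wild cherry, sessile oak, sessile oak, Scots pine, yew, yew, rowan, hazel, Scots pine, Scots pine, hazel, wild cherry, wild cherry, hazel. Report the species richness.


Total individuals logged = 14
Distinct species (count of individuals): wild cherry (3), sessile oak (2), Scots pine (3), yew (2), rowan (1), hazel (3)
Species richness = number of distinct species = 6

6


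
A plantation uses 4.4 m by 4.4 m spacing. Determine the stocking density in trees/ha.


N = 10000 / 4.4^2 = 10000 / 19.36 = 516.529 ≈ 517 trees/ha

517 trees/ha


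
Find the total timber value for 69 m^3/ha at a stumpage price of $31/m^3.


Value = 69 * 31 = $2139/ha

$2139/ha


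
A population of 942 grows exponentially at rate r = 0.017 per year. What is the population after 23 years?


r*t = 0.017 * 23 = 0.391
exp(0.391) = 1.47846
N = 942 * 1.47846 = 1392.71 ≈ 1393

1393


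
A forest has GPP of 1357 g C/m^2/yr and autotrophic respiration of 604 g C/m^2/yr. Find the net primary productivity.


NPP = GPP - Ra = 1357 - 604 = 753 g C/m^2/yr

753 g C/m^2/yr


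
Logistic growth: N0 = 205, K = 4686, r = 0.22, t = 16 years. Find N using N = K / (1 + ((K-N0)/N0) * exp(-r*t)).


(K - N0)/N0 = (4686 - 205)/205 = 4481/205 = 21.8585
r*t = 0.22 * 16 = 3.52; exp(-3.52) = 0.0295994
21.8585 * 0.0295994 = 0.646998
1 + 0.646998 = 1.64700
N = 4686 / 1.64700 = 2845.17 ≈ 2845

2845


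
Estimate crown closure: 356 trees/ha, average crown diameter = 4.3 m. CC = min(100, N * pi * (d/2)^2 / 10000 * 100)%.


(d/2)^2 = (4.3/2)^2 = 2.15^2 = 4.6225
Crown area = 3.141593 * 4.6225 = 14.5220 m^2
N * area / 10000 * 100 = 356 * 14.5220 / 10000 * 100 = 51.6983
CC = min(100, 51.6983) = 51.6983 ≈ 51.7%

51.7%


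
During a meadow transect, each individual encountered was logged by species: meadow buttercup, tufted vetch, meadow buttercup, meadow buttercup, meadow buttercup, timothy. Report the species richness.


Total individuals logged = 6
Distinct species (count of individuals): meadow buttercup (4), tufted vetch (1), timothy (1)
Species richness = number of distinct species = 3

3


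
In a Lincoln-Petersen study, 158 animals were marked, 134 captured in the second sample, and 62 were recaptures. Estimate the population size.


N = M * C / R = 158 * 134 / 62 = 21172 / 62 = 341.48 ≈ 341

341 individuals


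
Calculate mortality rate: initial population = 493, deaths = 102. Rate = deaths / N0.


Mortality rate = 102 / 493 = 0.206897 ≈ 0.2069

0.2069


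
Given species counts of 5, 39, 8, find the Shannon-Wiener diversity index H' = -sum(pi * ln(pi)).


Total N = 5 + 39 + 8 = 52
Per-species terms:
  p = 5/52 = 0.096154; ln(p) = -2.341804; p*ln(p) = 0.096154 * (-2.341804) = -0.225174
  p = 39/52 = 0.750000; ln(p) = -0.287682; p*ln(p) = 0.750000 * (-0.287682) = -0.215762
  p = 8/52 = 0.153846; ln(p) = -1.871803; p*ln(p) = 0.153846 * (-1.871803) = -0.287969
sum(p*ln(p)) = (-0.225174) + (-0.215762) + (-0.287969) = -0.728905
H' = -(-0.728905) = 0.728905 ≈ 0.7289

0.7289


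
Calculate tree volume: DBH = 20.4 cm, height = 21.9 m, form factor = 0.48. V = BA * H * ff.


(D/200)^2 = (20.4/200)^2 = 0.102^2 = 0.010404
BA = 3.141593 * 0.010404 = 0.0326851 m^2
V = 0.0326851 * 21.9 * 0.48 = 0.343586 ≈ 0.344 m^3

0.344 m^3


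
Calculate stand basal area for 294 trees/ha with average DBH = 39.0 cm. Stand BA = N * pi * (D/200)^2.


(D/200)^2 = (39.0/200)^2 = 0.195^2 = 0.038025
Individual BA = 3.141593 * 0.038025 = 0.119459 m^2
Stand BA = 294 * 0.119459 = 35.1209 ≈ 35.12 m^2/ha

35.12 m^2/ha


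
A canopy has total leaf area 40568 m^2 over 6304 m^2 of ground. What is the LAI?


LAI = 40568 / 6304 = 6.4353 ≈ 6.44

6.44


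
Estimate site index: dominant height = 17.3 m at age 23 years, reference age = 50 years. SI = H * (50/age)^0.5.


50/23 = 2.17391
(2.17391)^0.5 = 1.47442
SI = 17.3 * 1.47442 = 25.5075 ≈ 25.5 m

25.5 m


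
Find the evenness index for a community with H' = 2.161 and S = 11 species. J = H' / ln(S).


ln(11) = 2.39790
J = H' / ln(S) = 2.161 / 2.39790 = 0.901205 ≈ 0.9012

0.9012


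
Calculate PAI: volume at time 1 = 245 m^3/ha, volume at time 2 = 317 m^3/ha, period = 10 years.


PAI = (V2 - V1) / period = (317 - 245) / 10 = 72 / 10 = 7.20 m^3/ha/yr

7.20 m^3/ha/yr


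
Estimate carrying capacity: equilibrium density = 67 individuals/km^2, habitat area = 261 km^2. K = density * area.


K = 67 * 261 = 17487 individuals

17487 individuals


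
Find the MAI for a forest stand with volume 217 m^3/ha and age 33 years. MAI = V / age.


MAI = 217 / 33 = 6.5758 ≈ 6.58 m^3/ha/yr

6.58 m^3/ha/yr


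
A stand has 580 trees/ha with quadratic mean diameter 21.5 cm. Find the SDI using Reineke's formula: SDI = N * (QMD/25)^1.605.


QMD/25 = 21.5/25 = 0.86
(0.86)^1.605 = exp(1.605 * ln(0.86)) = exp(1.605 * (-0.150823)) = exp(-0.242071) = 0.785000
SDI = 580 * 0.785000 = 455.300 ≈ 455

455


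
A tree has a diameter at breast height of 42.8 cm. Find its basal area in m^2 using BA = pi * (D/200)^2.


D/200 = 42.8/200 = 0.214 m
(D/200)^2 = 0.214^2 = 0.045796
BA = 3.141593 * 0.045796 = 0.143872 ≈ 0.1439 m^2

0.1439 m^2


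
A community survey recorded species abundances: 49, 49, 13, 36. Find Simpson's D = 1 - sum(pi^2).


Total N = 49 + 49 + 13 + 36 = 147
Per-species terms:
  p = 49/147 = 0.333333; p^2 = 0.333333^2 = 0.111111
  p = 49/147 = 0.333333; p^2 = 0.333333^2 = 0.111111
  p = 13/147 = 0.088435; p^2 = 0.088435^2 = 0.007821
  p = 36/147 = 0.244898; p^2 = 0.244898^2 = 0.059975
sum(p^2) = 0.111111 + 0.111111 + 0.007821 + 0.059975 = 0.290018
D = 1 - 0.290018 = 0.709982 ≈ 0.7100

0.7100


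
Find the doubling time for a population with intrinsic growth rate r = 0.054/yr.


td = ln(2) / 0.054 = 0.693147 / 0.054 = 12.8361 ≈ 12.8 years

12.8 years


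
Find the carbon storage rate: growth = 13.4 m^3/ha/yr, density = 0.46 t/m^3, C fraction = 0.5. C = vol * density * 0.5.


C = 13.4 * 0.46 * 0.5 = 3.082 ≈ 3.08 t C/ha/yr

3.08 t C/ha/yr


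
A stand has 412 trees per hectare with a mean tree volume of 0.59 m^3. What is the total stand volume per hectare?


V_stand = 412 * 0.59 = 243.08 ≈ 243.1 m^3/ha

243.1 m^3/ha


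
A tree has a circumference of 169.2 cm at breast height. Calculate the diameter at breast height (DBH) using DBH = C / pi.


DBH = C / pi = 169.2 / 3.141593 = 53.8580 ≈ 53.86 cm

53.86 cm


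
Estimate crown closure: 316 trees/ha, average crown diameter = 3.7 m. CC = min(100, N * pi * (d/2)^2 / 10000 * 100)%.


(d/2)^2 = (3.7/2)^2 = 1.85^2 = 3.4225
Crown area = 3.141593 * 3.4225 = 10.7521 m^2
N * area / 10000 * 100 = 316 * 10.7521 / 10000 * 100 = 33.9766
CC = min(100, 33.9766) = 33.9766 ≈ 34.0%

34.0%


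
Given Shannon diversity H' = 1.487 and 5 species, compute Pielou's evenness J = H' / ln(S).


ln(5) = 1.60944
J = H' / ln(S) = 1.487 / 1.60944 = 0.923924 ≈ 0.9239

0.9239


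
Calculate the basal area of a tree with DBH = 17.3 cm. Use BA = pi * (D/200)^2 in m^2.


D/200 = 17.3/200 = 0.0865 m
(D/200)^2 = 0.0865^2 = 0.00748225
BA = 3.141593 * 0.00748225 = 0.0235062 ≈ 0.0235 m^2

0.0235 m^2


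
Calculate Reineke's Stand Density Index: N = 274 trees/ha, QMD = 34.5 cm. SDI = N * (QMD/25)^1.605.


QMD/25 = 34.5/25 = 1.38
(1.38)^1.605 = exp(1.605 * ln(1.38)) = exp(1.605 * 0.322083) = exp(0.516943) = 1.67689
SDI = 274 * 1.67689 = 459.468 ≈ 459

459


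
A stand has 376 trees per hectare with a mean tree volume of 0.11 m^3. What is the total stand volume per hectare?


V_stand = 376 * 0.11 = 41.36 ≈ 41.4 m^3/ha

41.4 m^3/ha


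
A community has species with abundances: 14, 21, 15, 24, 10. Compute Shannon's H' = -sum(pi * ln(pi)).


Total N = 14 + 21 + 15 + 24 + 10 = 84
Per-species terms:
  p = 14/84 = 0.166667; ln(p) = -1.791757; p*ln(p) = 0.166667 * (-1.791757) = -0.298627
  p = 21/84 = 0.250000; ln(p) = -1.386294; p*ln(p) = 0.250000 * (-1.386294) = -0.346574
  p = 15/84 = 0.178571; ln(p) = -1.722769; p*ln(p) = 0.178571 * (-1.722769) = -0.307637
  p = 24/84 = 0.285714; ln(p) = -1.252764; p*ln(p) = 0.285714 * (-1.252764) = -0.357932
  p = 10/84 = 0.119048; ln(p) = -2.128229; p*ln(p) = 0.119048 * (-2.128229) = -0.253361
sum(p*ln(p)) = (-0.298627) + (-0.346574) + (-0.307637) + (-0.357932) + (-0.253361) = -1.564131
H' = -(-1.564131) = 1.564131 ≈ 1.5641

1.5641


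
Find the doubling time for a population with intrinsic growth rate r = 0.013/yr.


td = ln(2) / 0.013 = 0.693147 / 0.013 = 53.3190 ≈ 53.3 years

53.3 years


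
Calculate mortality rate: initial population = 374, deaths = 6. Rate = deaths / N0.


Mortality rate = 6 / 374 = 0.016043 ≈ 0.0160

0.0160


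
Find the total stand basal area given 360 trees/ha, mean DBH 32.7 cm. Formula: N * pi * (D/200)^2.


(D/200)^2 = (32.7/200)^2 = 0.1635^2 = 0.02673225
Individual BA = 3.141593 * 0.02673225 = 0.0839818 m^2
Stand BA = 360 * 0.0839818 = 30.2334 ≈ 30.23 m^2/ha

30.23 m^2/ha


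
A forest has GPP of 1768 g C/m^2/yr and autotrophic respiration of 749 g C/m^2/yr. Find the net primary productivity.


NPP = GPP - Ra = 1768 - 749 = 1019 g C/m^2/yr

1019 g C/m^2/yr


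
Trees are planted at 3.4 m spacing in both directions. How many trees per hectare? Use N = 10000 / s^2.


N = 10000 / 3.4^2 = 10000 / 11.56 = 865.052 ≈ 865 trees/ha

865 trees/ha


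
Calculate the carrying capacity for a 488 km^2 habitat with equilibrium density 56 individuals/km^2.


K = 56 * 488 = 27328 individuals

27328 individuals


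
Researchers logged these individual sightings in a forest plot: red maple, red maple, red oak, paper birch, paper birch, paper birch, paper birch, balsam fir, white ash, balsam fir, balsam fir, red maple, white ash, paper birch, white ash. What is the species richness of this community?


Total individuals logged = 15
Distinct species (count of individuals): red maple (3), red oak (1), paper birch (5), balsam fir (3), white ash (3)
Species richness = number of distinct species = 5

5


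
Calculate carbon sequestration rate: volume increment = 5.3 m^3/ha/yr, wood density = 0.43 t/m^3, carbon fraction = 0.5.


C = 5.3 * 0.43 * 0.5 = 1.1395 ≈ 1.14 t C/ha/yr

1.14 t C/ha/yr


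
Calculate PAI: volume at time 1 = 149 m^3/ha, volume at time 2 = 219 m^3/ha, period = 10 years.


PAI = (V2 - V1) / period = (219 - 149) / 10 = 70 / 10 = 7.00 m^3/ha/yr

7.00 m^3/ha/yr


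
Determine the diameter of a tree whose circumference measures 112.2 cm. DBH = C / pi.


DBH = C / pi = 112.2 / 3.141593 = 35.7144 ≈ 35.71 cm

35.71 cm


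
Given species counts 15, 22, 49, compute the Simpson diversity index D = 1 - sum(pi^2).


Total N = 15 + 22 + 49 = 86
Per-species terms:
  p = 15/86 = 0.174419; p^2 = 0.174419^2 = 0.030422
  p = 22/86 = 0.255814; p^2 = 0.255814^2 = 0.065441
  p = 49/86 = 0.569767; p^2 = 0.569767^2 = 0.324634
sum(p^2) = 0.030422 + 0.065441 + 0.324634 = 0.420497
D = 1 - 0.420497 = 0.579503 ≈ 0.5795

0.5795


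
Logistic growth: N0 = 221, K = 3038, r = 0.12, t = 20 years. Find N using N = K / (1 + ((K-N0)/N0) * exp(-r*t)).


(K - N0)/N0 = (3038 - 221)/221 = 2817/221 = 12.7466
r*t = 0.12 * 20 = 2.4; exp(-2.4) = 0.0907180
12.7466 * 0.0907180 = 1.15635
1 + 1.15635 = 2.15635
N = 3038 / 2.15635 = 1408.86 ≈ 1409

1409


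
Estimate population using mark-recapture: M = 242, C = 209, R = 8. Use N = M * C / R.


N = M * C / R = 242 * 209 / 8 = 50578 / 8 = 6322.25 ≈ 6322

6322 individuals


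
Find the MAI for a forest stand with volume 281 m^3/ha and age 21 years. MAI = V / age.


MAI = 281 / 21 = 13.3810 ≈ 13.38 m^3/ha/yr

13.38 m^3/ha/yr


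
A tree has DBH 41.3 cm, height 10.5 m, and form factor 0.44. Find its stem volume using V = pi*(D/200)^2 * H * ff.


(D/200)^2 = (41.3/200)^2 = 0.2065^2 = 0.04264225
BA = 3.141593 * 0.04264225 = 0.133965 m^2
V = 0.133965 * 10.5 * 0.44 = 0.618918 ≈ 0.619 m^3

0.619 m^3


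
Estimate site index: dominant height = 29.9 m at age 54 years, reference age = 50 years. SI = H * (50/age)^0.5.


50/54 = 0.925926
(0.925926)^0.5 = 0.962250
SI = 29.9 * 0.962250 = 28.7713 ≈ 28.8 m

28.8 m


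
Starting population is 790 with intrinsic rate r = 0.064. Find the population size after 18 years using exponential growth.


r*t = 0.064 * 18 = 1.152
exp(1.152) = 3.16452
N = 790 * 3.16452 = 2499.97 ≈ 2500

2500


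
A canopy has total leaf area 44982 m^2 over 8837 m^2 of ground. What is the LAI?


LAI = 44982 / 8837 = 5.0902 ≈ 5.09

5.09


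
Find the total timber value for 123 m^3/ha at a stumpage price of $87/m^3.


Value = 123 * 87 = $10701/ha

$10701/ha


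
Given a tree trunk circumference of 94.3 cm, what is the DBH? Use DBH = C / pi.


DBH = C / pi = 94.3 / 3.141593 = 30.0166 ≈ 30.02 cm

30.02 cm


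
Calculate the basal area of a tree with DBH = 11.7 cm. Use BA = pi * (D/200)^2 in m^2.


D/200 = 11.7/200 = 0.0585 m
(D/200)^2 = 0.0585^2 = 0.00342225
BA = 3.141593 * 0.00342225 = 0.0107513 ≈ 0.0108 m^2

0.0108 m^2


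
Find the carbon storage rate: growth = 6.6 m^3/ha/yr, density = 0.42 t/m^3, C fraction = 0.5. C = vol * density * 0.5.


C = 6.6 * 0.42 * 0.5 = 1.386 ≈ 1.39 t C/ha/yr

1.39 t C/ha/yr


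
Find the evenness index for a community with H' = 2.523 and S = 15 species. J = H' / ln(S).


ln(15) = 2.70805
J = H' / ln(S) = 2.523 / 2.70805 = 0.931667 ≈ 0.9317

0.9317


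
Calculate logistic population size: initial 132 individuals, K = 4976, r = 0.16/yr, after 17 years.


(K - N0)/N0 = (4976 - 132)/132 = 4844/132 = 36.6970
r*t = 0.16 * 17 = 2.72; exp(-2.72) = 0.0658748
36.6970 * 0.0658748 = 2.41741
1 + 2.41741 = 3.41741
N = 4976 / 3.41741 = 1456.07 ≈ 1456

1456


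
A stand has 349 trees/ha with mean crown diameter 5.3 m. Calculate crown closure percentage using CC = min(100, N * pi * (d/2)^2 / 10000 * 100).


(d/2)^2 = (5.3/2)^2 = 2.65^2 = 7.0225
Crown area = 3.141593 * 7.0225 = 22.0618 m^2
N * area / 10000 * 100 = 349 * 22.0618 / 10000 * 100 = 76.9957
CC = min(100, 76.9957) = 76.9957 ≈ 77.0%

77.0%


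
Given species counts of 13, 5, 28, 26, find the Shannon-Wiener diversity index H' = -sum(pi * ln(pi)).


Total N = 13 + 5 + 28 + 26 = 72
Per-species terms:
  p = 13/72 = 0.180556; ln(p) = -1.711714; p*ln(p) = 0.180556 * (-1.711714) = -0.309060
  p = 5/72 = 0.069444; ln(p) = -2.667235; p*ln(p) = 0.069444 * (-2.667235) = -0.185223
  p = 28/72 = 0.388889; ln(p) = -0.944461; p*ln(p) = 0.388889 * (-0.944461) = -0.367290
  p = 26/72 = 0.361111; ln(p) = -1.018570; p*ln(p) = 0.361111 * (-1.018570) = -0.367817
sum(p*ln(p)) = (-0.309060) + (-0.185223) + (-0.367290) + (-0.367817) = -1.229390
H' = -(-1.229390) = 1.229390 ≈ 1.2294

1.2294


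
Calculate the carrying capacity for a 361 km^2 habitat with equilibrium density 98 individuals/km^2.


K = 98 * 361 = 35378 individuals

35378 individuals


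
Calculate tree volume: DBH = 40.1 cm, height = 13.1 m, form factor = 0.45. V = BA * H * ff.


(D/200)^2 = (40.1/200)^2 = 0.2005^2 = 0.04020025
BA = 3.141593 * 0.04020025 = 0.126293 m^2
V = 0.126293 * 13.1 * 0.45 = 0.744497 ≈ 0.744 m^3

0.744 m^3


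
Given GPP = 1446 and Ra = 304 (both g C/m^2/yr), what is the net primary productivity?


NPP = GPP - Ra = 1446 - 304 = 1142 g C/m^2/yr

1142 g C/m^2/yr


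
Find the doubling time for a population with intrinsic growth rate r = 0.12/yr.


td = ln(2) / 0.12 = 0.693147 / 0.12 = 5.77623 ≈ 5.8 years

5.8 years


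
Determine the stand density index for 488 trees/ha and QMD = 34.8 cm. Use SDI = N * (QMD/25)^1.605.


QMD/25 = 34.8/25 = 1.392
(1.392)^1.605 = exp(1.605 * ln(1.392)) = exp(1.605 * 0.330742) = exp(0.530841) = 1.70036
SDI = 488 * 1.70036 = 829.776 ≈ 830

830


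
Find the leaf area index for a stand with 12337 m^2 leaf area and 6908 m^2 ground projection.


LAI = 12337 / 6908 = 1.7859 ≈ 1.79

1.79


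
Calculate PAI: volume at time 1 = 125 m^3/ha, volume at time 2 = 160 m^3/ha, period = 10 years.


PAI = (V2 - V1) / period = (160 - 125) / 10 = 35 / 10 = 3.50 m^3/ha/yr

3.50 m^3/ha/yr


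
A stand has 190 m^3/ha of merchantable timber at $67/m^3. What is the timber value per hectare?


Value = 190 * 67 = $12730/ha

$12730/ha


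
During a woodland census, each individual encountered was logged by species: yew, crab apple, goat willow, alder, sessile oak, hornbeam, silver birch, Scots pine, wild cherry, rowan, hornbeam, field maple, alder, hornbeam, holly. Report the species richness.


Total individuals logged = 15
Distinct species (count of individuals): yew (1), crab apple (1), goat willow (1), alder (2), sessile oak (1), hornbeam (3), silver birch (1), Scots pine (1), wild cherry (1), rowan (1), field maple (1), holly (1)
Species richness = number of distinct species = 12

12


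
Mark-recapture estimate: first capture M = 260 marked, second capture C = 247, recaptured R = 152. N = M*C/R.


N = M * C / R = 260 * 247 / 152 = 64220 / 152 = 422.50 ≈ 423

423 individuals


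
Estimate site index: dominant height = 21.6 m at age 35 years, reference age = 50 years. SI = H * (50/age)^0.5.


50/35 = 1.42857
(1.42857)^0.5 = 1.19523
SI = 21.6 * 1.19523 = 25.8170 ≈ 25.8 m

25.8 m


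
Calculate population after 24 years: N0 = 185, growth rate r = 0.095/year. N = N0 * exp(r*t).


r*t = 0.095 * 24 = 2.28
exp(2.28) = 9.77668
N = 185 * 9.77668 = 1808.69 ≈ 1809

1809


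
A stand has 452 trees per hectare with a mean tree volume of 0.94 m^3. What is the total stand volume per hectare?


V_stand = 452 * 0.94 = 424.88 ≈ 424.9 m^3/ha

424.9 m^3/ha


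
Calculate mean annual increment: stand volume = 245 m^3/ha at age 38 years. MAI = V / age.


MAI = 245 / 38 = 6.4474 ≈ 6.45 m^3/ha/yr

6.45 m^3/ha/yr


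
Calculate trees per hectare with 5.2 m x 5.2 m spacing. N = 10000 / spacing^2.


N = 10000 / 5.2^2 = 10000 / 27.04 = 369.822 ≈ 370 trees/ha

370 trees/ha
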